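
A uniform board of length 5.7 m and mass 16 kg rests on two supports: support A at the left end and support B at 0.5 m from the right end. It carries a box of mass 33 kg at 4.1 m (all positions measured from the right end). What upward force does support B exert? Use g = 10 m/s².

About support A:
Beam weight: 16 × 10 = 160 N down at 2.85 m → arm 2.85 m, τ = 160 × 2.85 = 456 N·m clockwise.
Box: 33 × 10 = 330 N down at 4.1 m → arm 1.6 m, τ = 330 × 1.6 = 528 N·m clockwise.
Net load moment about support A = 984 N·m clockwise.
Reaction R at support B is upward at 0.5 m, arm 5.2 m → moment R × 5.2 counterclockwise.
Balancing moments: R × 5.2 = 984, giving R = 189 N.

R_B ≈ 189 N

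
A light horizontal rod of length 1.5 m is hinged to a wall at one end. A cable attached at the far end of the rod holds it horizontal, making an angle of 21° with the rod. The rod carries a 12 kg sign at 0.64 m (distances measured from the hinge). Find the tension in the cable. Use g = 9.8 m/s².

T ≈ 140 N

Taking torques about the hinge:
Sign: 12 × 9.8 = 117.6 N down at 0.64 m → arm 0.64 m, τ = 117.6 × 0.64 = 75.26 N·m clockwise.
Total clockwise load moment = 75.26 N·m.
The cable tension T acts at 1.5 m; only its component perpendicular to the rod, T sinθ, produces torque. sin 21° = 0.3584.
Balancing moments: T × 1.5 × 0.3584 = 75.26, giving T = 75.26 / 0.5376 = 140 N.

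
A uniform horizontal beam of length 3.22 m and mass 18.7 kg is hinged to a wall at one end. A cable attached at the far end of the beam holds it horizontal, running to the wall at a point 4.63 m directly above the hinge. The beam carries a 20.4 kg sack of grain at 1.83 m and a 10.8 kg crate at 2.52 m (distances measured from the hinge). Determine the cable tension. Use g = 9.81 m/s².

T ≈ 351 N

Choose the hinge as the axis so the unknown hinge reaction has zero arm there.
Beam weight: 18.7 × 9.81 = 183.4 N down at 1.61 m → arm 1.61 m, τ = 183.4 × 1.61 = 295.3 N·m clockwise.
Sack of grain: 20.4 × 9.81 = 200.1 N down at 1.83 m → arm 1.83 m, τ = 200.1 × 1.83 = 366.2 N·m clockwise.
Crate: 10.8 × 9.81 = 105.9 N down at 2.52 m → arm 2.52 m, τ = 105.9 × 2.52 = 266.9 N·m clockwise.
Total clockwise load moment = 928.4 N·m.
The cable tension T acts at 3.22 m; only its component perpendicular to the beam, T sinθ, produces torque. sinθ = h/√(h²+d²) = 4.63/√(4.63²+3.22²) = 0.821.
Setting net torque to zero: T × 3.22 × 0.821 = 928.4 → T = 928.4 / 2.644 = 351 N.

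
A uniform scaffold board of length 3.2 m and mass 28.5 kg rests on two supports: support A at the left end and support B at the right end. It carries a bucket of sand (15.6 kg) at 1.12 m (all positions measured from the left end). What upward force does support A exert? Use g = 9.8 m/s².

Sum moments about support B (its reaction then has zero moment arm).
Beam weight: 28.5 × 9.8 = 279.3 N down at 1.6 m → arm 1.6 m, τ = 279.3 × 1.6 = 446.9 N·m counterclockwise.
Bucket of sand: 15.6 × 9.8 = 152.9 N down at 1.12 m → arm 2.08 m, τ = 152.9 × 2.08 = 318 N·m counterclockwise.
Net load moment about support B = 764.9 N·m counterclockwise.
Reaction R at support A is upward at 0 m, arm 3.2 m → moment R × 3.2 clockwise.
Setting net torque to zero: R × 3.2 = 764.9 → R = 239 N.

R_A ≈ 239 N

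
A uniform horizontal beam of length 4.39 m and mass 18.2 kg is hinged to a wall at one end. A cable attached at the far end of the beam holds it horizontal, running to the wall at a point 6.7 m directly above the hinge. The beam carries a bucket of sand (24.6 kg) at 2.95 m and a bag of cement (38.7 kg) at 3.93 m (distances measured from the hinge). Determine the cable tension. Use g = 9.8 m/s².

T ≈ 706 N

Taking torques about the hinge:
Beam weight: 18.2 × 9.8 = 178.4 N down at 2.195 m → arm 2.195 m, τ = 178.4 × 2.195 = 391.6 N·m clockwise.
Bucket of sand: 24.6 × 9.8 = 241.1 N down at 2.95 m → arm 2.95 m, τ = 241.1 × 2.95 = 711.2 N·m clockwise.
Bag of cement: 38.7 × 9.8 = 379.3 N down at 3.93 m → arm 3.93 m, τ = 379.3 × 3.93 = 1491 N·m clockwise.
Total clockwise load moment = 2594 N·m.
The cable tension T acts at 4.39 m; only its component perpendicular to the beam, T sinθ, produces torque. sinθ = h/√(h²+d²) = 6.7/√(6.7²+4.39²) = 0.8364.
Setting net torque to zero: T × 4.39 × 0.8364 = 2594 → T = 2594 / 3.672 = 706 N.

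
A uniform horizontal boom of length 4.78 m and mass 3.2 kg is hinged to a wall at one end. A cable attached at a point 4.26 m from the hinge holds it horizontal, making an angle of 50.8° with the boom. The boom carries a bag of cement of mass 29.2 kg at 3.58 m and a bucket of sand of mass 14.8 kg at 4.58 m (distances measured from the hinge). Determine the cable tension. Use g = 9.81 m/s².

T ≈ 535 N

Take moments about the hinge.
Beam weight: 3.2 × 9.81 = 31.39 N down at 2.39 m → arm 2.39 m, τ = 31.39 × 2.39 = 75.02 N·m clockwise.
Bag of cement: 29.2 × 9.81 = 286.5 N down at 3.58 m → arm 3.58 m, τ = 286.5 × 3.58 = 1026 N·m clockwise.
Bucket of sand: 14.8 × 9.81 = 145.2 N down at 4.58 m → arm 4.58 m, τ = 145.2 × 4.58 = 665 N·m clockwise.
Total clockwise load moment = 1766 N·m.
The cable tension T acts at 4.26 m; only its component perpendicular to the boom, T sinθ, produces torque. sin 50.8° = 0.7749.
For rotational equilibrium, T × 4.26 × 0.7749 = 1766, so T = 1766 / 3.301 = 535 N.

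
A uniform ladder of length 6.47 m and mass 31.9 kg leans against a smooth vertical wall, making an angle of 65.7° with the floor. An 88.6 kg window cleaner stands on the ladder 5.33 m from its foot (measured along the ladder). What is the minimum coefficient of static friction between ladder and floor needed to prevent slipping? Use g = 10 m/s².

μ_min ≈ 0.333

Sum moments about the foot of the ladder (the floor normal and friction both act there and drop out).
Ladder weight 31.9×10 = 319 N acts at 3.235 m along the ladder; its horizontal arm is 3.235·cos65.7° = 1.331 m → τ = 424.6 N·m clockwise.
Window cleaner: 88.6×10 = 886 N at 5.33 m → arm 2.193 m → τ = 1943 N·m clockwise.
Wall normal N acts horizontally at the top; its moment arm is the height L sinθ = 6.47·sin65.7° = 5.897 m, counterclockwise.
Στ = 0 ⇒ N × 5.897 = 2368 ⇒ N = 401.6 N.
ΣFx = 0 ⇒ f = N_wall = 401.6 N. ΣFy = 0 ⇒ N_floor = 1205 N.
μ_min = f / N_floor = 401.6 / 1205 = 0.333.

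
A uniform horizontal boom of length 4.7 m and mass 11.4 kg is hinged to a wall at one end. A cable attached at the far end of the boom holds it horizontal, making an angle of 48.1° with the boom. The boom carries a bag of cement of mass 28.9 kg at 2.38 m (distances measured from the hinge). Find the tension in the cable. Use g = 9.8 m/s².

About the hinge:
Beam weight: 11.4 × 9.8 = 111.7 N down at 2.35 m → arm 2.35 m, τ = 111.7 × 2.35 = 262.5 N·m clockwise.
Bag of cement: 28.9 × 9.8 = 283.2 N down at 2.38 m → arm 2.38 m, τ = 283.2 × 2.38 = 674 N·m clockwise.
Total clockwise load moment = 936.5 N·m.
The cable tension T acts at 4.7 m; only its component perpendicular to the boom, T sinθ, produces torque. sin 48.1° = 0.7443.
Στ = 0 ⇒ T × 4.7 × 0.7443 = 936.5 ⇒ T = 936.5 / 3.498 = 268 N.

T ≈ 268 N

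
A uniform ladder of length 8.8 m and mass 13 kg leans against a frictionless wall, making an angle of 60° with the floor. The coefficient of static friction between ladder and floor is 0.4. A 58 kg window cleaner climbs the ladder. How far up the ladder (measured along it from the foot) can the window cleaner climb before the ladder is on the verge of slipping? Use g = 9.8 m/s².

d ≈ 6.48 m

Sum moments about the foot of the ladder (the floor normal and friction both act there and drop out).
Ladder weight 13×9.8 = 127.4 N acts at 4.4 m along the ladder; its horizontal arm is 4.4·cos60° = 2.2 m → τ = 280.3 N·m clockwise.
Window cleaner weight 58×9.8 = 568.4 N at distance d → arm d·cos60° → τ = 568.4·d·0.5 clockwise.
Wall normal N at the top has arm L sinθ = 7.621 m counterclockwise, so Στ = 0 gives N·7.621 = 280.3 + 284.2·d.
ΣFy = 0 ⇒ N_floor = 695.8 N, so the maximum friction is μ_s·N_floor = 0.4×695.8 = 278.3 N. ΣFx = 0 ⇒ N_wall = f, so at the slipping point N = 278.3 N.
Substituting: 278.3×7.621 = 280.3 + 284.2·d ⇒ d = (2121 − 280.3) / 284.2 = 6.48 m.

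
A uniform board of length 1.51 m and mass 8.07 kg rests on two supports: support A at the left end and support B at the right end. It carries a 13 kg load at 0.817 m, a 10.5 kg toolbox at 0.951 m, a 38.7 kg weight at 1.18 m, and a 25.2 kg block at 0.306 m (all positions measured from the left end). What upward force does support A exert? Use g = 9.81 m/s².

Taking torques about support B:
Beam weight: 8.07 × 9.81 = 79.17 N down at 0.755 m → arm 0.755 m, τ = 79.17 × 0.755 = 59.77 N·m counterclockwise.
Load: 13 × 9.81 = 127.5 N down at 0.817 m → arm 0.693 m, τ = 127.5 × 0.693 = 88.36 N·m counterclockwise.
Toolbox: 10.5 × 9.81 = 103 N down at 0.951 m → arm 0.559 m, τ = 103 × 0.559 = 57.58 N·m counterclockwise.
Weight: 38.7 × 9.81 = 379.6 N down at 1.18 m → arm 0.33 m, τ = 379.6 × 0.33 = 125.3 N·m counterclockwise.
Block: 25.2 × 9.81 = 247.2 N down at 0.306 m → arm 1.204 m, τ = 247.2 × 1.204 = 297.6 N·m counterclockwise.
Net load moment about support B = 628.6 N·m counterclockwise.
Reaction R at support A is upward at 0 m, arm 1.51 m → moment R × 1.51 clockwise.
Balancing moments: R × 1.51 = 628.6, giving R = 416 N.

R_A ≈ 416 N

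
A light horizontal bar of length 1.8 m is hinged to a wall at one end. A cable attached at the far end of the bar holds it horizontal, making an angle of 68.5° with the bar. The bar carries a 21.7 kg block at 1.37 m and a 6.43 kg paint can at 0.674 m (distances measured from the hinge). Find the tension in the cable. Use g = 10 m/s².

T ≈ 203 N

Choose the hinge as the axis so the unknown hinge reaction has zero arm there.
Block: 21.7 × 10 = 217 N down at 1.37 m → arm 1.37 m, τ = 217 × 1.37 = 297.3 N·m clockwise.
Paint can: 6.43 × 10 = 64.3 N down at 0.674 m → arm 0.674 m, τ = 64.3 × 0.674 = 43.34 N·m clockwise.
Total clockwise load moment = 340.6 N·m.
The cable tension T acts at 1.8 m; only its component perpendicular to the bar, T sinθ, produces torque. sin 68.5° = 0.9304.
For rotational equilibrium, T × 1.8 × 0.9304 = 340.6, so T = 340.6 / 1.675 = 203 N.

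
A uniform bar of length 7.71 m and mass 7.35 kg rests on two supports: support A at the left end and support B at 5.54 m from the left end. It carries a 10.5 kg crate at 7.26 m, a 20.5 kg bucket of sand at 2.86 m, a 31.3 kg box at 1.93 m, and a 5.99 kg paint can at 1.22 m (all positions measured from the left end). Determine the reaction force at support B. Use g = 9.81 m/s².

R_B ≈ 409 N

Taking torques about support A:
Beam weight: 7.35 × 9.81 = 72.1 N down at 3.855 m → arm 3.855 m, τ = 72.1 × 3.855 = 277.9 N·m clockwise.
Crate: 10.5 × 9.81 = 103 N down at 7.26 m → arm 7.26 m, τ = 103 × 7.26 = 747.8 N·m clockwise.
Bucket of sand: 20.5 × 9.81 = 201.1 N down at 2.86 m → arm 2.86 m, τ = 201.1 × 2.86 = 575.1 N·m clockwise.
Box: 31.3 × 9.81 = 307.1 N down at 1.93 m → arm 1.93 m, τ = 307.1 × 1.93 = 592.7 N·m clockwise.
Paint can: 5.99 × 9.81 = 58.76 N down at 1.22 m → arm 1.22 m, τ = 58.76 × 1.22 = 71.69 N·m clockwise.
Net load moment about support A = 2265 N·m clockwise.
Reaction R at support B is upward at 5.54 m, arm 5.54 m → moment R × 5.54 counterclockwise.
Setting net torque to zero: R × 5.54 = 2265 → R = 409 N.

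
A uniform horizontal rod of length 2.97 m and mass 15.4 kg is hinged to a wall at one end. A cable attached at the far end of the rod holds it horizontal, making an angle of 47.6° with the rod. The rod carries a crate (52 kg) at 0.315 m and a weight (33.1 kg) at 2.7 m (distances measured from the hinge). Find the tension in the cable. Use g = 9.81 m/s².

T ≈ 575 N

Take moments about the hinge.
Beam weight: 15.4 × 9.81 = 151.1 N down at 1.485 m → arm 1.485 m, τ = 151.1 × 1.485 = 224.4 N·m clockwise.
Crate: 52 × 9.81 = 510.1 N down at 0.315 m → arm 0.315 m, τ = 510.1 × 0.315 = 160.7 N·m clockwise.
Weight: 33.1 × 9.81 = 324.7 N down at 2.7 m → arm 2.7 m, τ = 324.7 × 2.7 = 876.7 N·m clockwise.
Total clockwise load moment = 1262 N·m.
The cable tension T acts at 2.97 m; only its component perpendicular to the rod, T sinθ, produces torque. sin 47.6° = 0.7385.
Balancing moments: T × 2.97 × 0.7385 = 1262, giving T = 1262 / 2.193 = 575 N.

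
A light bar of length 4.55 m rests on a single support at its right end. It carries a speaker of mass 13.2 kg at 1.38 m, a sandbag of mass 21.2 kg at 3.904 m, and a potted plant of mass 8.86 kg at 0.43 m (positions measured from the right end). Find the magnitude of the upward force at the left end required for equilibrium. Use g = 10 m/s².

F ≈ 230 N

Choose the right end as the axis so the unknown pivot reaction has zero arm there.
Speaker: 13.2 × 10 = 132 N down at 1.38 m → arm 1.38 m, τ = 132 × 1.38 = 182.2 N·m counterclockwise.
Sandbag: 21.2 × 10 = 212 N down at 3.904 m → arm 3.904 m, τ = 212 × 3.904 = 827.6 N·m counterclockwise.
Potted plant: 8.86 × 10 = 88.6 N down at 0.43 m → arm 0.43 m, τ = 88.6 × 0.43 = 38.1 N·m counterclockwise.
Net moment of the loads = 1048 N·m counterclockwise.
The upward force F acts at the left end, arm 4.55 m, giving F × 4.55 clockwise.
Setting net torque to zero: F × 4.55 = 1048 → F = 1048 / 4.55 = 230 N.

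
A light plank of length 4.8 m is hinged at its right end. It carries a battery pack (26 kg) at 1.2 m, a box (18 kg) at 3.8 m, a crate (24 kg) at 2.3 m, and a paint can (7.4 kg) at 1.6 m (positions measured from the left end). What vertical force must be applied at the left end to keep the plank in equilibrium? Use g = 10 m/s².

F ≈ 407 N

Sum moments about the right end (the unknown pivot reaction has zero arm there).
Battery pack: 26 × 10 = 260 N down at 1.2 m → arm 3.6 m, τ = 260 × 3.6 = 936 N·m counterclockwise.
Box: 18 × 10 = 180 N down at 3.8 m → arm 1 m, τ = 180 × 1 = 180 N·m counterclockwise.
Crate: 24 × 10 = 240 N down at 2.3 m → arm 2.5 m, τ = 240 × 2.5 = 600 N·m counterclockwise.
Paint can: 7.4 × 10 = 74 N down at 1.6 m → arm 3.2 m, τ = 74 × 3.2 = 236.8 N·m counterclockwise.
Net moment of the loads = 1953 N·m counterclockwise.
The upward force F acts at the left end, arm 4.8 m, giving F × 4.8 clockwise.
Balancing moments: F × 4.8 = 1953, giving F = 1953 / 4.8 = 407 N.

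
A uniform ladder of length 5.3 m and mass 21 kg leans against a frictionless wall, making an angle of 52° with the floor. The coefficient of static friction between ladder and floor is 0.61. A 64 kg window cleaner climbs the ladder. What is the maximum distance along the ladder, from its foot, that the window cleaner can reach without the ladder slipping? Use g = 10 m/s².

Take moments about the foot of the ladder.
Ladder weight 21×10 = 210 N acts at 2.65 m along the ladder; its horizontal arm is 2.65·cos52° = 1.632 m → τ = 342.7 N·m clockwise.
Window cleaner weight 64×10 = 640 N at distance d → arm d·cos52° → τ = 640·d·0.6157 clockwise.
Wall normal N at the top has arm L sinθ = 4.176 m counterclockwise, so Στ = 0 gives N·4.176 = 342.7 + 394·d.
ΣFy = 0 ⇒ N_floor = 850 N, so the maximum friction is μ_s·N_floor = 0.61×850 = 518.5 N. ΣFx = 0 ⇒ N_wall = f, so at the slipping point N = 518.5 N.
Substituting: 518.5×4.176 = 342.7 + 394·d ⇒ d = (2165 − 342.7) / 394 = 4.63 m.

d ≈ 4.63 m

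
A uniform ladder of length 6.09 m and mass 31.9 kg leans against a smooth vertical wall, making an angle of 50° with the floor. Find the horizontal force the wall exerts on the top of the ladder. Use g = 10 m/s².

Taking torques about the foot of the ladder:
Ladder weight 31.9×10 = 319 N acts at 3.045 m along the ladder; its horizontal arm is 3.045·cos50° = 1.957 m → τ = 624.3 N·m clockwise.
Wall normal N acts horizontally at the top; its moment arm is the height L sinθ = 6.09·sin50° = 4.665 m, counterclockwise.
Στ = 0 ⇒ N × 4.665 = 624.3 ⇒ N = 134 N.

N_wall ≈ 134 N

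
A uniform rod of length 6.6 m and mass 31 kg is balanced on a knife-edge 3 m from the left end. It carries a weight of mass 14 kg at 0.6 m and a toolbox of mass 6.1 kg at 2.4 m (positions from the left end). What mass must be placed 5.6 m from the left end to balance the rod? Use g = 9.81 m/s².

Choose the knife-edge (at 3 m from the left end) as the axis so the support reaction has zero arm there.
Beam weight: 31 × 9.81 = 304.1 N down at 3.3 m → arm 0.3 m, τ = 304.1 × 0.3 = 91.23 N·m clockwise.
Weight: 14 × 9.81 = 137.3 N down at 0.6 m → arm 2.4 m, τ = 137.3 × 2.4 = 329.5 N·m counterclockwise.
Toolbox: 6.1 × 9.81 = 59.84 N down at 2.4 m → arm 0.6 m, τ = 59.84 × 0.6 = 35.9 N·m counterclockwise.
Net moment of known loads = 274.2 N·m counterclockwise.
An unknown mass m at 5.6 m has arm 2.6 m; its moment is m·g·2.6 clockwise.
For rotational equilibrium, m × 9.81 × 2.6 = 274.2, so m = 274.2 / (9.81 × 2.6) = 10.8 kg.

m ≈ 10.8 kg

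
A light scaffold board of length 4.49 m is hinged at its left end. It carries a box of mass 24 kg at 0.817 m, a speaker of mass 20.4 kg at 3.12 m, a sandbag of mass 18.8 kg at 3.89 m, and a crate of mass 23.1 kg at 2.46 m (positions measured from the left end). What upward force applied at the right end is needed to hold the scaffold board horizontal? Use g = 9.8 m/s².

About the left end:
Box: 24 × 9.8 = 235.2 N down at 0.817 m → arm 0.817 m, τ = 235.2 × 0.817 = 192.2 N·m clockwise.
Speaker: 20.4 × 9.8 = 199.9 N down at 3.12 m → arm 3.12 m, τ = 199.9 × 3.12 = 623.7 N·m clockwise.
Sandbag: 18.8 × 9.8 = 184.2 N down at 3.89 m → arm 3.89 m, τ = 184.2 × 3.89 = 716.5 N·m clockwise.
Crate: 23.1 × 9.8 = 226.4 N down at 2.46 m → arm 2.46 m, τ = 226.4 × 2.46 = 556.9 N·m clockwise.
Net moment of the loads = 2089 N·m clockwise.
The upward force F acts at the right end, arm 4.49 m, giving F × 4.49 counterclockwise.
Στ = 0 ⇒ F × 4.49 = 2089 ⇒ F = 2089 / 4.49 = 465 N.

F ≈ 465 N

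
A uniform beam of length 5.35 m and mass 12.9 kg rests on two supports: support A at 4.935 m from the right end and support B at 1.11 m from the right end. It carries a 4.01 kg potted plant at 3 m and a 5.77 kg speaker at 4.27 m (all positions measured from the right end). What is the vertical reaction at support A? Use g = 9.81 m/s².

R_A ≈ 118 N

Sum moments about support B (its reaction then has zero moment arm).
Beam weight: 12.9 × 9.81 = 126.5 N down at 2.675 m → arm 1.565 m, τ = 126.5 × 1.565 = 198 N·m counterclockwise.
Potted plant: 4.01 × 9.81 = 39.34 N down at 3 m → arm 1.89 m, τ = 39.34 × 1.89 = 74.35 N·m counterclockwise.
Speaker: 5.77 × 9.81 = 56.6 N down at 4.27 m → arm 3.16 m, τ = 56.6 × 3.16 = 178.9 N·m counterclockwise.
Net load moment about support B = 451.2 N·m counterclockwise.
Reaction R at support A is upward at 4.935 m, arm 3.825 m → moment R × 3.825 clockwise.
For rotational equilibrium, R × 3.825 = 451.2, so R = 118 N.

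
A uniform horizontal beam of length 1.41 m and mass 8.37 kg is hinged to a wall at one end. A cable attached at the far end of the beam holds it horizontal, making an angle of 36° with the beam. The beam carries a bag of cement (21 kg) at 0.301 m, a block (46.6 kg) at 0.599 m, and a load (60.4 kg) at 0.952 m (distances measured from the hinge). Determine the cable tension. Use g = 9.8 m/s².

Taking torques about the hinge:
Beam weight: 8.37 × 9.8 = 82.03 N down at 0.705 m → arm 0.705 m, τ = 82.03 × 0.705 = 57.83 N·m clockwise.
Bag of cement: 21 × 9.8 = 205.8 N down at 0.301 m → arm 0.301 m, τ = 205.8 × 0.301 = 61.95 N·m clockwise.
Block: 46.6 × 9.8 = 456.7 N down at 0.599 m → arm 0.599 m, τ = 456.7 × 0.599 = 273.6 N·m clockwise.
Load: 60.4 × 9.8 = 591.9 N down at 0.952 m → arm 0.952 m, τ = 591.9 × 0.952 = 563.5 N·m clockwise.
Total clockwise load moment = 956.9 N·m.
The cable tension T acts at 1.41 m; only its component perpendicular to the beam, T sinθ, produces torque. sin 36° = 0.5878.
Setting net torque to zero: T × 1.41 × 0.5878 = 956.9 → T = 956.9 / 0.8288 = 1150 N.

T ≈ 1150 N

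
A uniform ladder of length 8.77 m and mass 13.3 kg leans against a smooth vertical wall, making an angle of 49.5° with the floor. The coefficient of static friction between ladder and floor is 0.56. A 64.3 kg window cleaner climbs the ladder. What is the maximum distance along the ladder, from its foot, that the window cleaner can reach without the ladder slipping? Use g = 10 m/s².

Take moments about the foot of the ladder.
Ladder weight 13.3×10 = 133 N acts at 4.385 m along the ladder; its horizontal arm is 4.385·cos49.5° = 2.848 m → τ = 378.8 N·m clockwise.
Window cleaner weight 64.3×10 = 643 N at distance d → arm d·cos49.5° → τ = 643·d·0.6494 clockwise.
Wall normal N at the top has arm L sinθ = 6.669 m counterclockwise, so Στ = 0 gives N·6.669 = 378.8 + 417.6·d.
ΣFy = 0 ⇒ N_floor = 776 N, so the maximum friction is μ_s·N_floor = 0.56×776 = 434.6 N. ΣFx = 0 ⇒ N_wall = f, so at the slipping point N = 434.6 N.
Substituting: 434.6×6.669 = 378.8 + 417.6·d ⇒ d = (2898 − 378.8) / 417.6 = 6.03 m.

d ≈ 6.03 m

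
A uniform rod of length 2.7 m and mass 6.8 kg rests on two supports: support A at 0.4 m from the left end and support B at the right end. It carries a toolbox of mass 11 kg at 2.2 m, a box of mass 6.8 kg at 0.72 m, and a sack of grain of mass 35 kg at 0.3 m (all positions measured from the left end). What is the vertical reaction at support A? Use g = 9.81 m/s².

About support B:
Beam weight: 6.8 × 9.81 = 66.71 N down at 1.35 m → arm 1.35 m, τ = 66.71 × 1.35 = 90.06 N·m counterclockwise.
Toolbox: 11 × 9.81 = 107.9 N down at 2.2 m → arm 0.5 m, τ = 107.9 × 0.5 = 53.95 N·m counterclockwise.
Box: 6.8 × 9.81 = 66.71 N down at 0.72 m → arm 1.98 m, τ = 66.71 × 1.98 = 132.1 N·m counterclockwise.
Sack of grain: 35 × 9.81 = 343.4 N down at 0.3 m → arm 2.4 m, τ = 343.4 × 2.4 = 824.2 N·m counterclockwise.
Net load moment about support B = 1100 N·m counterclockwise.
Reaction R at support A is upward at 0.4 m, arm 2.3 m → moment R × 2.3 clockwise.
Στ = 0 ⇒ R × 2.3 = 1100 ⇒ R = 478 N.

R_A ≈ 478 N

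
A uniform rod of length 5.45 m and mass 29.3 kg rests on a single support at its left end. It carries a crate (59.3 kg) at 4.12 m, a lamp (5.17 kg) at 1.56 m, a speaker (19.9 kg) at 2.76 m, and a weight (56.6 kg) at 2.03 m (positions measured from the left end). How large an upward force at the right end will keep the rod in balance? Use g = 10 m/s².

Sum moments about the left end (the unknown pivot reaction has zero arm there).
Beam weight: 29.3 × 10 = 293 N down at 2.725 m → arm 2.725 m, τ = 293 × 2.725 = 798.4 N·m clockwise.
Crate: 59.3 × 10 = 593 N down at 4.12 m → arm 4.12 m, τ = 593 × 4.12 = 2443 N·m clockwise.
Lamp: 5.17 × 10 = 51.7 N down at 1.56 m → arm 1.56 m, τ = 51.7 × 1.56 = 80.65 N·m clockwise.
Speaker: 19.9 × 10 = 199 N down at 2.76 m → arm 2.76 m, τ = 199 × 2.76 = 549.2 N·m clockwise.
Weight: 56.6 × 10 = 566 N down at 2.03 m → arm 2.03 m, τ = 566 × 2.03 = 1149 N·m clockwise.
Net moment of the loads = 5020 N·m clockwise.
The upward force F acts at the right end, arm 5.45 m, giving F × 5.45 counterclockwise.
Setting net torque to zero: F × 5.45 = 5020 → F = 5020 / 5.45 = 921 N.

F ≈ 921 N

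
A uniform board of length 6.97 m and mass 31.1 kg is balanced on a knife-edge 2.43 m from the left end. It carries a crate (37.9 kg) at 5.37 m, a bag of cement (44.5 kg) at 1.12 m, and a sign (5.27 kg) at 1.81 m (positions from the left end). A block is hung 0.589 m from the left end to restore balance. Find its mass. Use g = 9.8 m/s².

m ≈ 44.9 kg

Take moments about the knife-edge (at 2.43 m from the left end).
Beam weight: 31.1 × 9.8 = 304.8 N down at 3.485 m → arm 1.055 m, τ = 304.8 × 1.055 = 321.6 N·m clockwise.
Crate: 37.9 × 9.8 = 371.4 N down at 5.37 m → arm 2.94 m, τ = 371.4 × 2.94 = 1092 N·m clockwise.
Bag of cement: 44.5 × 9.8 = 436.1 N down at 1.12 m → arm 1.31 m, τ = 436.1 × 1.31 = 571.3 N·m counterclockwise.
Sign: 5.27 × 9.8 = 51.65 N down at 1.81 m → arm 0.62 m, τ = 51.65 × 0.62 = 32.02 N·m counterclockwise.
Net moment of known loads = 810.3 N·m clockwise.
An unknown mass m at 0.589 m has arm 1.841 m; its moment is m·g·1.841 counterclockwise.
Στ = 0 ⇒ m × 9.8 × 1.841 = 810.3 ⇒ m = 810.3 / (9.8 × 1.841) = 44.9 kg.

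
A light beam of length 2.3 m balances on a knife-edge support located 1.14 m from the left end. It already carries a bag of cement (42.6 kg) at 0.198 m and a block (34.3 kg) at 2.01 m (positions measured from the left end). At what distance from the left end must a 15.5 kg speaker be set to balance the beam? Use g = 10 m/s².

x ≈ 1.8 m from the left end

Taking torques about the knife-edge support (at 1.14 m from the left end):
Bag of cement: 42.6 × 10 = 426 N down at 0.198 m → arm 0.942 m, τ = 426 × 0.942 = 401.3 N·m counterclockwise.
Block: 34.3 × 10 = 343 N down at 2.01 m → arm 0.87 m, τ = 343 × 0.87 = 298.4 N·m clockwise.
Net moment of existing loads = 102.9 N·m counterclockwise.
The speaker weighs 15.5 × 10 = 155 N and must supply an equal clockwise moment, so its lever arm about the knife-edge support is 102.9 / 155 = 0.664 m.
That puts it at 1.14 + 0.664 = 1.8 m from the left end.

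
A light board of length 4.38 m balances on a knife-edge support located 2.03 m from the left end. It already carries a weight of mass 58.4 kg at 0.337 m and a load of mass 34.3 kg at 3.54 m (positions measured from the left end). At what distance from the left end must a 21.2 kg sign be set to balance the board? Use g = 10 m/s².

Sum moments about the knife-edge support (at 2.03 m from the left end) (the support reaction has zero arm there).
Weight: 58.4 × 10 = 584 N down at 0.337 m → arm 1.693 m, τ = 584 × 1.693 = 988.7 N·m counterclockwise.
Load: 34.3 × 10 = 343 N down at 3.54 m → arm 1.51 m, τ = 343 × 1.51 = 517.9 N·m clockwise.
Net moment of existing loads = 470.8 N·m counterclockwise.
The sign weighs 21.2 × 10 = 212 N and must supply an equal clockwise moment, so its lever arm about the knife-edge support is 470.8 / 212 = 2.22 m.
That puts it at 2.03 + 2.22 = 4.25 m from the left end.

x ≈ 4.25 m from the left end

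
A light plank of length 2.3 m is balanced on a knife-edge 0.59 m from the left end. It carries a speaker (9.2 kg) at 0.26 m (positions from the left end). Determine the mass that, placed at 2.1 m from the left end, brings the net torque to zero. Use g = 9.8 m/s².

Choose the knife-edge (at 0.59 m from the left end) as the axis so the support reaction has zero arm there.
Speaker: 9.2 × 9.8 = 90.16 N down at 0.26 m → arm 0.33 m, τ = 90.16 × 0.33 = 29.75 N·m counterclockwise.
Net moment of known loads = 29.75 N·m counterclockwise.
An unknown mass m at 2.1 m has arm 1.51 m; its moment is m·g·1.51 clockwise.
Setting net torque to zero: m × 9.8 × 1.51 = 29.75 → m = 29.75 / (9.8 × 1.51) = 2.01 kg.

m ≈ 2.01 kg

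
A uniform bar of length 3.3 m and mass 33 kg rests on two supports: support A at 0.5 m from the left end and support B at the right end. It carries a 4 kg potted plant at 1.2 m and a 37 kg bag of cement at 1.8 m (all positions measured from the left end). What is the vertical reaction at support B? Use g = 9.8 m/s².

About support A:
Beam weight: 33 × 9.8 = 323.4 N down at 1.65 m → arm 1.15 m, τ = 323.4 × 1.15 = 371.9 N·m clockwise.
Potted plant: 4 × 9.8 = 39.2 N down at 1.2 m → arm 0.7 m, τ = 39.2 × 0.7 = 27.44 N·m clockwise.
Bag of cement: 37 × 9.8 = 362.6 N down at 1.8 m → arm 1.3 m, τ = 362.6 × 1.3 = 471.4 N·m clockwise.
Net load moment about support A = 870.7 N·m clockwise.
Reaction R at support B is upward at 3.3 m, arm 2.8 m → moment R × 2.8 counterclockwise.
Balancing moments: R × 2.8 = 870.7, giving R = 311 N.

R_B ≈ 311 N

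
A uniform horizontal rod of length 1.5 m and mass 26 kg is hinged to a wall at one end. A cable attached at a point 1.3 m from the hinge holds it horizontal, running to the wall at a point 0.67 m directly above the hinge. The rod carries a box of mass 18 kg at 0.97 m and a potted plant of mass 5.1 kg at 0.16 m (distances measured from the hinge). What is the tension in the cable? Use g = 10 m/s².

Take moments about the hinge.
Beam weight: 26 × 10 = 260 N down at 0.75 m → arm 0.75 m, τ = 260 × 0.75 = 195 N·m clockwise.
Box: 18 × 10 = 180 N down at 0.97 m → arm 0.97 m, τ = 180 × 0.97 = 174.6 N·m clockwise.
Potted plant: 5.1 × 10 = 51 N down at 0.16 m → arm 0.16 m, τ = 51 × 0.16 = 8.16 N·m clockwise.
Total clockwise load moment = 377.8 N·m.
The cable tension T acts at 1.3 m; only its component perpendicular to the rod, T sinθ, produces torque. sinθ = h/√(h²+d²) = 0.67/√(0.67²+1.3²) = 0.4581.
For rotational equilibrium, T × 1.3 × 0.4581 = 377.8, so T = 377.8 / 0.5955 = 634 N.

T ≈ 634 N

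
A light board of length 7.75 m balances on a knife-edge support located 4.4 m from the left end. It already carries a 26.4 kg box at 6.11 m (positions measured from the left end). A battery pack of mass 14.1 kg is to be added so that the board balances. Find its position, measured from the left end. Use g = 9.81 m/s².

x ≈ 1.2 m from the left end

Sum moments about the knife-edge support (at 4.4 m from the left end) (the support reaction has zero arm there).
Box: 26.4 × 9.81 = 259 N down at 6.11 m → arm 1.71 m, τ = 259 × 1.71 = 442.9 N·m clockwise.
Net moment of existing loads = 442.9 N·m clockwise.
The battery pack weighs 14.1 × 9.81 = 138.3 N and must supply an equal counterclockwise moment, so its lever arm about the knife-edge support is 442.9 / 138.3 = 3.2 m.
That puts it at 4.4 − 3.2 = 1.2 m from the left end.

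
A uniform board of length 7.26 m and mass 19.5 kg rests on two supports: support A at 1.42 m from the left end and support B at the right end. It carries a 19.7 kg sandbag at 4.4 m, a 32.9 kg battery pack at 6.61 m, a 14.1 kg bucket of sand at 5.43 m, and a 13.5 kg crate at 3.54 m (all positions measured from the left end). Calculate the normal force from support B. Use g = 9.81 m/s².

R_B ≈ 601 N

Choose support A as the axis so its reaction then has zero moment arm.
Beam weight: 19.5 × 9.81 = 191.3 N down at 3.63 m → arm 2.21 m, τ = 191.3 × 2.21 = 422.8 N·m clockwise.
Sandbag: 19.7 × 9.81 = 193.3 N down at 4.4 m → arm 2.98 m, τ = 193.3 × 2.98 = 576 N·m clockwise.
Battery pack: 32.9 × 9.81 = 322.7 N down at 6.61 m → arm 5.19 m, τ = 322.7 × 5.19 = 1675 N·m clockwise.
Bucket of sand: 14.1 × 9.81 = 138.3 N down at 5.43 m → arm 4.01 m, τ = 138.3 × 4.01 = 554.6 N·m clockwise.
Crate: 13.5 × 9.81 = 132.4 N down at 3.54 m → arm 2.12 m, τ = 132.4 × 2.12 = 280.7 N·m clockwise.
Net load moment about support A = 3509 N·m clockwise.
Reaction R at support B is upward at 7.26 m, arm 5.84 m → moment R × 5.84 counterclockwise.
Setting net torque to zero: R × 5.84 = 3509 → R = 601 N.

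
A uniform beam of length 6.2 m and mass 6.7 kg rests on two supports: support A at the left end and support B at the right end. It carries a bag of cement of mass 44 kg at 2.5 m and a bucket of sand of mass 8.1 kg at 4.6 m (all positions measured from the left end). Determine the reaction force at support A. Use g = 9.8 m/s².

R_A ≈ 311 N

Sum moments about support B (its reaction then has zero moment arm).
Beam weight: 6.7 × 9.8 = 65.66 N down at 3.1 m → arm 3.1 m, τ = 65.66 × 3.1 = 203.5 N·m counterclockwise.
Bag of cement: 44 × 9.8 = 431.2 N down at 2.5 m → arm 3.7 m, τ = 431.2 × 3.7 = 1595 N·m counterclockwise.
Bucket of sand: 8.1 × 9.8 = 79.38 N down at 4.6 m → arm 1.6 m, τ = 79.38 × 1.6 = 127 N·m counterclockwise.
Net load moment about support B = 1926 N·m counterclockwise.
Reaction R at support A is upward at 0 m, arm 6.2 m → moment R × 6.2 clockwise.
Στ = 0 ⇒ R × 6.2 = 1926 ⇒ R = 311 N.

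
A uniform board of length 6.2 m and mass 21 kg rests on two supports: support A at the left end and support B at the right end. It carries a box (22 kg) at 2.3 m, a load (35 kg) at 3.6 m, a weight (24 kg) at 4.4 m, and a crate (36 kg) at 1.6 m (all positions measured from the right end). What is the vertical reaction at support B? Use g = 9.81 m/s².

Taking torques about support A:
Beam weight: 21 × 9.81 = 206 N down at 3.1 m → arm 3.1 m, τ = 206 × 3.1 = 638.6 N·m clockwise.
Box: 22 × 9.81 = 215.8 N down at 2.3 m → arm 3.9 m, τ = 215.8 × 3.9 = 841.6 N·m clockwise.
Load: 35 × 9.81 = 343.4 N down at 3.6 m → arm 2.6 m, τ = 343.4 × 2.6 = 892.8 N·m clockwise.
Weight: 24 × 9.81 = 235.4 N down at 4.4 m → arm 1.8 m, τ = 235.4 × 1.8 = 423.7 N·m clockwise.
Crate: 36 × 9.81 = 353.2 N down at 1.6 m → arm 4.6 m, τ = 353.2 × 4.6 = 1625 N·m clockwise.
Net load moment about support A = 4422 N·m clockwise.
Reaction R at support B is upward at 0 m, arm 6.2 m → moment R × 6.2 counterclockwise.
Setting net torque to zero: R × 6.2 = 4422 → R = 713 N.

R_B ≈ 713 N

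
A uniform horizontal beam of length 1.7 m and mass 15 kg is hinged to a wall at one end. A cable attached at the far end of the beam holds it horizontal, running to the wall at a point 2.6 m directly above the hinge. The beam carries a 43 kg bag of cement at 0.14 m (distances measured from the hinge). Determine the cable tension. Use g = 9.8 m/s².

T ≈ 129 N

Take moments about the hinge.
Beam weight: 15 × 9.8 = 147 N down at 0.85 m → arm 0.85 m, τ = 147 × 0.85 = 125 N·m clockwise.
Bag of cement: 43 × 9.8 = 421.4 N down at 0.14 m → arm 0.14 m, τ = 421.4 × 0.14 = 59 N·m clockwise.
Total clockwise load moment = 184 N·m.
The cable tension T acts at 1.7 m; only its component perpendicular to the beam, T sinθ, produces torque. sinθ = h/√(h²+d²) = 2.6/√(2.6²+1.7²) = 0.837.
Στ = 0 ⇒ T × 1.7 × 0.837 = 184 ⇒ T = 184 / 1.423 = 129 N.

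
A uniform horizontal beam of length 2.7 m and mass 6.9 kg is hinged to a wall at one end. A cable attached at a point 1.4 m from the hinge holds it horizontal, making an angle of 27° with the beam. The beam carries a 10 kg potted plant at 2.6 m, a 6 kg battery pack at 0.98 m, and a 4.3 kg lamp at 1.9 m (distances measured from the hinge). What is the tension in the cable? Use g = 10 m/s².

T ≈ 777 N

Take moments about the hinge.
Beam weight: 6.9 × 10 = 69 N down at 1.35 m → arm 1.35 m, τ = 69 × 1.35 = 93.15 N·m clockwise.
Potted plant: 10 × 10 = 100 N down at 2.6 m → arm 2.6 m, τ = 100 × 2.6 = 260 N·m clockwise.
Battery pack: 6 × 10 = 60 N down at 0.98 m → arm 0.98 m, τ = 60 × 0.98 = 58.8 N·m clockwise.
Lamp: 4.3 × 10 = 43 N down at 1.9 m → arm 1.9 m, τ = 43 × 1.9 = 81.7 N·m clockwise.
Total clockwise load moment = 493.6 N·m.
The cable tension T acts at 1.4 m; only its component perpendicular to the beam, T sinθ, produces torque. sin 27° = 0.454.
For rotational equilibrium, T × 1.4 × 0.454 = 493.6, so T = 493.6 / 0.6356 = 777 N.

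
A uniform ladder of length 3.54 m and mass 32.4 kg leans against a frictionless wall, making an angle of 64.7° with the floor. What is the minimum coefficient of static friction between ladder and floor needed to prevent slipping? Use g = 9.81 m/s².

μ_min ≈ 0.236

Taking torques about the foot of the ladder:
Ladder weight 32.4×9.81 = 317.8 N acts at 1.77 m along the ladder; its horizontal arm is 1.77·cos64.7° = 0.7564 m → τ = 240.4 N·m clockwise.
Wall normal N acts horizontally at the top; its moment arm is the height L sinθ = 3.54·sin64.7° = 3.2 m, counterclockwise.
Setting net torque to zero: N × 3.2 = 240.4 → N = 75.12 N.
ΣFx = 0 ⇒ f = N_wall = 75.12 N. ΣFy = 0 ⇒ N_floor = 317.8 N.
μ_min = f / N_floor = 75.12 / 317.8 = 0.236.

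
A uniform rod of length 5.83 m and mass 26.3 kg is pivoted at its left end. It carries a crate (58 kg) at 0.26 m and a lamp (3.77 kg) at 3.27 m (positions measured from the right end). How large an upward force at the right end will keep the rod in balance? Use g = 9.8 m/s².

Take moments about the left end.
Beam weight: 26.3 × 9.8 = 257.7 N down at 2.915 m → arm 2.915 m, τ = 257.7 × 2.915 = 751.2 N·m clockwise.
Crate: 58 × 9.8 = 568.4 N down at 0.26 m → arm 5.57 m, τ = 568.4 × 5.57 = 3166 N·m clockwise.
Lamp: 3.77 × 9.8 = 36.95 N down at 3.27 m → arm 2.56 m, τ = 36.95 × 2.56 = 94.59 N·m clockwise.
Net moment of the loads = 4012 N·m clockwise.
The upward force F acts at the right end, arm 5.83 m, giving F × 5.83 counterclockwise.
Balancing moments: F × 5.83 = 4012, giving F = 4012 / 5.83 = 688 N.

F ≈ 688 N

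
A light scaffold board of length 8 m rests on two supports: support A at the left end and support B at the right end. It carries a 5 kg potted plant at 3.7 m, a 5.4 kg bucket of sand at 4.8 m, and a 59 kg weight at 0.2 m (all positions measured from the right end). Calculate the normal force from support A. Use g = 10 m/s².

R_A ≈ 70.3 N

Choose support B as the axis so its reaction then has zero moment arm.
Potted plant: 5 × 10 = 50 N down at 3.7 m → arm 3.7 m, τ = 50 × 3.7 = 185 N·m counterclockwise.
Bucket of sand: 5.4 × 10 = 54 N down at 4.8 m → arm 4.8 m, τ = 54 × 4.8 = 259.2 N·m counterclockwise.
Weight: 59 × 10 = 590 N down at 0.2 m → arm 0.2 m, τ = 590 × 0.2 = 118 N·m counterclockwise.
Net load moment about support B = 562.2 N·m counterclockwise.
Reaction R at support A is upward at 8 m, arm 8 m → moment R × 8 clockwise.
Στ = 0 ⇒ R × 8 = 562.2 ⇒ R = 70.3 N.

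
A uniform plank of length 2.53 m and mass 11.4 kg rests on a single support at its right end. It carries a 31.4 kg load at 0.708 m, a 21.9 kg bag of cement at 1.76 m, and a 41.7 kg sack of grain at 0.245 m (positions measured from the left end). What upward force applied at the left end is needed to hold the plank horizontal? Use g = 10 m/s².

Take moments about the right end.
Beam weight: 11.4 × 10 = 114 N down at 1.265 m → arm 1.265 m, τ = 114 × 1.265 = 144.2 N·m counterclockwise.
Load: 31.4 × 10 = 314 N down at 0.708 m → arm 1.822 m, τ = 314 × 1.822 = 572.1 N·m counterclockwise.
Bag of cement: 21.9 × 10 = 219 N down at 1.76 m → arm 0.77 m, τ = 219 × 0.77 = 168.6 N·m counterclockwise.
Sack of grain: 41.7 × 10 = 417 N down at 0.245 m → arm 2.285 m, τ = 417 × 2.285 = 952.8 N·m counterclockwise.
Net moment of the loads = 1838 N·m counterclockwise.
The upward force F acts at the left end, arm 2.53 m, giving F × 2.53 clockwise.
Balancing moments: F × 2.53 = 1838, giving F = 1838 / 2.53 = 726 N.

F ≈ 726 N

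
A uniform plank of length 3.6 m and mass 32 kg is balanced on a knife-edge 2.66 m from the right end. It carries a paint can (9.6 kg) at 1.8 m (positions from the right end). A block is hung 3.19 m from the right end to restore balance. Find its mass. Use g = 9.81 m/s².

m ≈ 67.5 kg

Taking torques about the knife-edge (at 2.66 m from the right end):
Beam weight: 32 × 9.81 = 313.9 N down at 1.8 m → arm 0.86 m, τ = 313.9 × 0.86 = 270 N·m clockwise.
Paint can: 9.6 × 9.81 = 94.18 N down at 1.8 m → arm 0.86 m, τ = 94.18 × 0.86 = 80.99 N·m clockwise.
Net moment of known loads = 351 N·m clockwise.
An unknown mass m at 3.19 m has arm 0.53 m; its moment is m·g·0.53 counterclockwise.
Setting net torque to zero: m × 9.81 × 0.53 = 351 → m = 351 / (9.81 × 0.53) = 67.5 kg.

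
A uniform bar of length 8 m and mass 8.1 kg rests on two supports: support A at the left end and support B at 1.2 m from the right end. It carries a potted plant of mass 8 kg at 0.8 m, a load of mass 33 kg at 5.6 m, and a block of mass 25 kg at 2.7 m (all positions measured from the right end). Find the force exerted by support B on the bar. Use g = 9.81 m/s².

R_B ≈ 435 N

Sum moments about support A (its reaction then has zero moment arm).
Beam weight: 8.1 × 9.81 = 79.46 N down at 4 m → arm 4 m, τ = 79.46 × 4 = 317.8 N·m clockwise.
Potted plant: 8 × 9.81 = 78.48 N down at 0.8 m → arm 7.2 m, τ = 78.48 × 7.2 = 565.1 N·m clockwise.
Load: 33 × 9.81 = 323.7 N down at 5.6 m → arm 2.4 m, τ = 323.7 × 2.4 = 776.9 N·m clockwise.
Block: 25 × 9.81 = 245.2 N down at 2.7 m → arm 5.3 m, τ = 245.2 × 5.3 = 1300 N·m clockwise.
Net load moment about support A = 2960 N·m clockwise.
Reaction R at support B is upward at 1.2 m, arm 6.8 m → moment R × 6.8 counterclockwise.
Setting net torque to zero: R × 6.8 = 2960 → R = 435 N.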